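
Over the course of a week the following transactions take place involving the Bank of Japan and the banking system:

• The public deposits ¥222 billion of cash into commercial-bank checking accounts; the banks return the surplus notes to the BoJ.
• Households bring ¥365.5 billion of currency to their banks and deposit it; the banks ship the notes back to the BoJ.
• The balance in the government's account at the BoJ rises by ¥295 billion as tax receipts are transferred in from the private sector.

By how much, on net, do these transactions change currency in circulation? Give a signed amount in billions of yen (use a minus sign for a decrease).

-¥587.5 billion

Currency deposit ¥222 billion: notes return to the central bank → −¥222B.
Currency deposit ¥365.5 billion: notes return to the central bank → −¥365.5B.
Government account inflow ¥295 billion: no currency enters or leaves circulation → 0.
Net: −222 − 365.5 + 0 = -¥587.5 billion.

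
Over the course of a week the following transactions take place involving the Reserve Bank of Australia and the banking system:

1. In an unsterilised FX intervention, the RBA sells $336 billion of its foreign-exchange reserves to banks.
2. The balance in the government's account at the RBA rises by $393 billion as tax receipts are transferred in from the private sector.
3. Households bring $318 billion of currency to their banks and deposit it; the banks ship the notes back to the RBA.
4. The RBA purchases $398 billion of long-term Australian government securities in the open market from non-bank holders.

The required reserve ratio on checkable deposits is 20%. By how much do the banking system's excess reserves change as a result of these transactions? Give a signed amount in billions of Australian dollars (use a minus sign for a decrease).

FX sale $336 billion: reserves −$336B, deposits 0.
Government account inflow $393 billion: reserves −$393B, deposits −$393B.
Currency deposit $318 billion: reserves +$318B, deposits +$318B.
Asset purchase (from non-banks) $398 billion: reserves +$398B, deposits +$398B.
Totals: Δreserves = −$13B, Δdeposits = +$323B.
Δrequired reserves = 20% × +$323B = +$64.6B.
Δexcess reserves = Δreserves − Δrequired = −$13B − (+$64.6B) = -$77.6 billion.

-$77.6 billion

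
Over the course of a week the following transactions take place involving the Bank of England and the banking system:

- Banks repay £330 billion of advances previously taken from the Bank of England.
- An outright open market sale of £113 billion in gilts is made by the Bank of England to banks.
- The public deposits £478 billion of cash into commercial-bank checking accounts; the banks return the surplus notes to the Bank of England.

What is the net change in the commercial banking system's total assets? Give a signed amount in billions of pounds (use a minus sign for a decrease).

Bank of England balance sheet:
  Assets:      Securities −£113B, Loans to banks −£330B
  Liabilities: Bank reserves +£35B, Currency in circulation −£478B
Commercial banking system:
  Assets:      Reserves at CB +£35B, Securities +£113B
  Liabilities: Checkable deposits +£478B, Borrowings from CB −£330B
Change in total bank assets = +£148 billion.

+£148 billion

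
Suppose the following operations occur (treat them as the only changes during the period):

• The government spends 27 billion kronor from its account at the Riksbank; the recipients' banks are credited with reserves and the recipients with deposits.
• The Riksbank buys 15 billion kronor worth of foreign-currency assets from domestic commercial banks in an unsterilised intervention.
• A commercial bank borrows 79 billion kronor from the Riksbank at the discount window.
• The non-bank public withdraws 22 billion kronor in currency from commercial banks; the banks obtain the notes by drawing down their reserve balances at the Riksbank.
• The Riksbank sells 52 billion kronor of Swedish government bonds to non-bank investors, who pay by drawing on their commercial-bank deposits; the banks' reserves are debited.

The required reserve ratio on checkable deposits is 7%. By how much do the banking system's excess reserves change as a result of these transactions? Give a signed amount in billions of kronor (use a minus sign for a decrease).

+50.29 billion

Government spending 27 billion kronor: reserves +27B, deposits +27B.
FX purchase 15 billion kronor: reserves +15B, deposits 0.
Discount-window loan 79 billion kronor: reserves +79B, deposits 0.
Currency withdrawal 22 billion kronor: reserves −22B, deposits −22B.
Asset sale (to non-banks) 52 billion kronor: reserves −52B, deposits −52B.
Totals: Δreserves = +47B, Δdeposits = −47B.
Δrequired reserves = 7% × −47B = −3.29B.
Δexcess reserves = Δreserves − Δrequired = +47B − (−3.29B) = +50.29 billion.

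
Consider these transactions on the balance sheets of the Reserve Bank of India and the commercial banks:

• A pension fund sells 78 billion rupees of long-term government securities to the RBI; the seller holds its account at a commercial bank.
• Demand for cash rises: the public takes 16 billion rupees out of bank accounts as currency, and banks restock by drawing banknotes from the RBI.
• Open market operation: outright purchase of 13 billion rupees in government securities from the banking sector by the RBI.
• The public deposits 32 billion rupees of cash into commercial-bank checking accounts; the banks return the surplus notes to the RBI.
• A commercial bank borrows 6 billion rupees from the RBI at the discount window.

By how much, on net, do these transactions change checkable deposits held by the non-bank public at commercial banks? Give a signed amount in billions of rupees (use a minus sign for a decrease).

+94 billion

RBI balance sheet:
  Assets:      Securities +91B, Loans to banks +6B
  Liabilities: Bank reserves +113B, Currency in circulation −16B
Commercial banking system:
  Assets:      Reserves at CB +113B, Securities −13B
  Liabilities: Checkable deposits +94B, Borrowings from CB +6B
So the change in checkable deposits held by the non-bank public at commercial banks is +94 billion.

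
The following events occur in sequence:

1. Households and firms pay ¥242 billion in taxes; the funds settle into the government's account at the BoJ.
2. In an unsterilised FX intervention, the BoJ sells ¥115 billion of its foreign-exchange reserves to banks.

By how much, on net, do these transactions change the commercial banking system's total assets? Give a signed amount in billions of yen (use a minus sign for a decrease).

Government account inflow ¥242 billion: bank balance sheets shrink → −¥242B.
FX sale ¥115 billion: just an asset swap on bank balance sheets → 0.
Net: −242 + 0 = -¥242 billion.

-¥242 billion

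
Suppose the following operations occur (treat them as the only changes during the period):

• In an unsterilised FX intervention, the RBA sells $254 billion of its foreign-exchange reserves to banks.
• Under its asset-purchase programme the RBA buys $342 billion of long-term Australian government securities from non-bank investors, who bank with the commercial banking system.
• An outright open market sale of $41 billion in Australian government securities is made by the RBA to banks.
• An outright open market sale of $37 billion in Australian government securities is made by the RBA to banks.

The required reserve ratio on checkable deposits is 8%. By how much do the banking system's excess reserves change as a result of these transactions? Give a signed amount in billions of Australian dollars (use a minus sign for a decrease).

FX sale $254 billion: reserves −$254B, deposits 0.
Asset purchase (from non-banks) $342 billion: reserves +$342B, deposits +$342B.
OMO sale (to banks) $41 billion: reserves −$41B, deposits 0.
OMO sale (to banks) $37 billion: reserves −$37B, deposits 0.
Totals: Δreserves = +$10B, Δdeposits = +$342B.
Δrequired reserves = 8% × +$342B = +$27.36B.
Δexcess reserves = Δreserves − Δrequired = +$10B − (+$27.36B) = -$17.36 billion.

-$17.36 billion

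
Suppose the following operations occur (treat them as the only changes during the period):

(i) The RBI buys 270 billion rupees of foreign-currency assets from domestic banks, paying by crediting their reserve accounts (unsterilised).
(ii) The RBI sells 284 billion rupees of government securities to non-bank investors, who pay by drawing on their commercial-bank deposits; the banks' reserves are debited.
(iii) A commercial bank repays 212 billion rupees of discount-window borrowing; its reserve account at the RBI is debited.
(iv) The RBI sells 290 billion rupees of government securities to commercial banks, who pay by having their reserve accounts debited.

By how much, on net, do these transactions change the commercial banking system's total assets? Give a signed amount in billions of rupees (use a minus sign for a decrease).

-496 billion

RBI balance sheet:
  Assets:      Securities −574B, Loans to banks −212B, Foreign assets +270B
  Liabilities: Bank reserves −516B
Commercial banking system:
  Assets:      Reserves at CB −516B, Securities +290B, Foreign assets −270B
  Liabilities: Checkable deposits −284B, Borrowings from CB −212B
Change in total bank assets = -496 billion.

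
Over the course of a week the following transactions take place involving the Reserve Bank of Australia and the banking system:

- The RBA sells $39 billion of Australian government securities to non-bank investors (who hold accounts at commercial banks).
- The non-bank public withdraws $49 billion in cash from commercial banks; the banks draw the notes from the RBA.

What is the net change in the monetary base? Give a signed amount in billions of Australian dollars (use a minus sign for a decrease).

RBA balance sheet:
  Assets:      Securities −$39B
  Liabilities: Bank reserves −$88B, Currency in circulation +$49B
Monetary base = currency + reserves: +$49B + (−$88B) = -$39 billion.

-$39 billion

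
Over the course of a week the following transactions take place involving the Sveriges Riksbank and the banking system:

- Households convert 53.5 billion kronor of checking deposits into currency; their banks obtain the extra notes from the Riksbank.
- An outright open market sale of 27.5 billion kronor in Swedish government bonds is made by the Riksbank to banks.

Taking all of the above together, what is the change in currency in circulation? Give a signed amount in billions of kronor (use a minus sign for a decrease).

+53.5 billion

Currency withdrawal 53.5 billion kronor: notes leave the central bank → +53.5B.
OMO sale (to banks) 27.5 billion kronor: no currency enters or leaves circulation → 0.
Net: 53.5 + 0 = +53.5 billion.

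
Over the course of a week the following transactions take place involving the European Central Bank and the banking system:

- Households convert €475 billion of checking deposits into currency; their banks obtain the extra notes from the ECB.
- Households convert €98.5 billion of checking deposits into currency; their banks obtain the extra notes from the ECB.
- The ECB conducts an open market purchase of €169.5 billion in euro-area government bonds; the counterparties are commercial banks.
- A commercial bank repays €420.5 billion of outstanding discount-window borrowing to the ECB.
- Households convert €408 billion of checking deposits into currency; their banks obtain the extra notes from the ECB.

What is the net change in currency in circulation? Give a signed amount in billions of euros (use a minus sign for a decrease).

+€981.5 billion

Currency withdrawal €475 billion: notes leave the central bank → +€475B.
Currency withdrawal €98.5 billion: notes leave the central bank → +€98.5B.
OMO purchase (from banks) €169.5 billion: no currency enters or leaves circulation → 0.
Discount-window repayment €420.5 billion: no currency enters or leaves circulation → 0.
Currency withdrawal €408 billion: notes leave the central bank → +€408B.
Net: 475 + 98.5 + 0 + 0 + 408 = +€981.5 billion.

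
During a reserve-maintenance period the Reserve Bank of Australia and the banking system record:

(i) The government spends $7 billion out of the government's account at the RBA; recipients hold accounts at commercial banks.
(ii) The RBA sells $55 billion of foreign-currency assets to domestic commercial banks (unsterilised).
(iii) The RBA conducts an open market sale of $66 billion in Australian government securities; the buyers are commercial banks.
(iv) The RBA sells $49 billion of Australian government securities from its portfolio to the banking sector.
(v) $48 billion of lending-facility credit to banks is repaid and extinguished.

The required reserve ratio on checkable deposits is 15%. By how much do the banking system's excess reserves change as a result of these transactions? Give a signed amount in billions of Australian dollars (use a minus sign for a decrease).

-$212.05 billion

Government spending $7 billion: reserves +$7B, deposits +$7B.
FX sale $55 billion: reserves −$55B, deposits 0.
OMO sale (to banks) $66 billion: reserves −$66B, deposits 0.
OMO sale (to banks) $49 billion: reserves −$49B, deposits 0.
Discount-window repayment $48 billion: reserves −$48B, deposits 0.
Totals: Δreserves = −$211B, Δdeposits = +$7B.
Δrequired reserves = 15% × +$7B = +$1.05B.
Δexcess reserves = Δreserves − Δrequired = −$211B − (+$1.05B) = -$212.05 billion.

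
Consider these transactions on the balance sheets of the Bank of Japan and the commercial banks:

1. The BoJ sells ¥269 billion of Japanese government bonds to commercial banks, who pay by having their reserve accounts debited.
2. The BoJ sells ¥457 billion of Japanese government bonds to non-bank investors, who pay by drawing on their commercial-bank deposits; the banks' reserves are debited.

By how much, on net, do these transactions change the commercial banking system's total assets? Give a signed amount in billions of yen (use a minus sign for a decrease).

-¥457 billion

BoJ balance sheet:
  Assets:      Securities −¥726B
  Liabilities: Bank reserves −¥726B
Commercial banking system:
  Assets:      Reserves at CB −¥726B, Securities +¥269B
  Liabilities: Checkable deposits −¥457B
Change in total bank assets = -¥457 billion.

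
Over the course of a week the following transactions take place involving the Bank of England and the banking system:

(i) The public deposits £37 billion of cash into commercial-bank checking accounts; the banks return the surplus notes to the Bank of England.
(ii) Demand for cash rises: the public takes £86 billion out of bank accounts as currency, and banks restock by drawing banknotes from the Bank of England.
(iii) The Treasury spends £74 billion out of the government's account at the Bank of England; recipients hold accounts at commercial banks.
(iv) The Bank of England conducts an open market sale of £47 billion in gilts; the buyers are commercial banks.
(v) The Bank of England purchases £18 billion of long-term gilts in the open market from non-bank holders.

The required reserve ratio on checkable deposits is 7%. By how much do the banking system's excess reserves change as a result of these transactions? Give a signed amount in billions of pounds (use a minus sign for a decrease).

-£7.01 billion

Currency deposit £37 billion: reserves +£37B, deposits +£37B.
Currency withdrawal £86 billion: reserves −£86B, deposits −£86B.
Government spending £74 billion: reserves +£74B, deposits +£74B.
OMO sale (to banks) £47 billion: reserves −£47B, deposits 0.
Asset purchase (from non-banks) £18 billion: reserves +£18B, deposits +£18B.
Totals: Δreserves = −£4B, Δdeposits = +£43B.
Δrequired reserves = 7% × +£43B = +£3.01B.
Δexcess reserves = Δreserves − Δrequired = −£4B − (+£3.01B) = -£7.01 billion.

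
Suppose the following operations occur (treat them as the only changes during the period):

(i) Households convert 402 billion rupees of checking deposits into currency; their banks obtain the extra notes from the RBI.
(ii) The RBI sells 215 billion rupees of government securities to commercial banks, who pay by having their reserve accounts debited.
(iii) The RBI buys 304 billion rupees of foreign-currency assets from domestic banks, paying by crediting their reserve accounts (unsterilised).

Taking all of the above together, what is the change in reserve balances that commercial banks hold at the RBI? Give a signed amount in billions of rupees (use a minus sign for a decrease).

Currency withdrawal 402 billion rupees: banks swap reserves for currency → −402B.
OMO sale (to banks) 215 billion rupees: the buying banks pay out of their reserve balances → −215B.
FX purchase 304 billion rupees: the RBI pays by crediting reserve accounts → +304B.
Net: −402 − 215 + 304 = -313 billion.

-313 billion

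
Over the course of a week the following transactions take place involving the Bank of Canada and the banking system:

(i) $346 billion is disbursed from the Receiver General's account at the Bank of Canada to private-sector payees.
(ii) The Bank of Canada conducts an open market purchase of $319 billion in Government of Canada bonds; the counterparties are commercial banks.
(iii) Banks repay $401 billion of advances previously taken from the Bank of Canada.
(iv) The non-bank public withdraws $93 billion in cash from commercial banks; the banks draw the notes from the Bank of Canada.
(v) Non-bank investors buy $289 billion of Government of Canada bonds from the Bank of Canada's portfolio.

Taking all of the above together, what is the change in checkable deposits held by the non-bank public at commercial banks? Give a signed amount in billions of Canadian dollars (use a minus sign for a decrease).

-$36 billion

Government spending $346 billion: non-bank counterparties' bank balances rise → +$346B.
OMO purchase (from banks) $319 billion: the counterparty is a bank, so public deposits are unchanged → 0.
Discount-window repayment $401 billion: the counterparty is a bank, so public deposits are unchanged → 0.
Currency withdrawal $93 billion: non-bank counterparties' bank balances fall → −$93B.
Asset sale (to non-banks) $289 billion: non-bank counterparties' bank balances fall → −$289B.
Net: 346 + 0 + 0 − 93 − 289 = -$36 billion.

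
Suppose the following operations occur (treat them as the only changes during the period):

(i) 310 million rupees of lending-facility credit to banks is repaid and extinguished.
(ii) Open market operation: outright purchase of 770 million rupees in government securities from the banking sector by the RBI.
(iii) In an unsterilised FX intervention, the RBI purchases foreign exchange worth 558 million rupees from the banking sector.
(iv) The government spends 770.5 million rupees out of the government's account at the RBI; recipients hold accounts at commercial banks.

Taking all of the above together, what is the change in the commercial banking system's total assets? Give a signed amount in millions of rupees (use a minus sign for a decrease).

RBI balance sheet:
  Assets:      Securities +770M, Loans to banks −310M, Foreign assets +558M
  Liabilities: Bank reserves +1788.5M, Government deposits −770.5M
Commercial banking system:
  Assets:      Reserves at CB +1788.5M, Securities −770M, Foreign assets −558M
  Liabilities: Checkable deposits +770.5M, Borrowings from CB −310M
Change in total bank assets = +460.5 million.

+460.5 million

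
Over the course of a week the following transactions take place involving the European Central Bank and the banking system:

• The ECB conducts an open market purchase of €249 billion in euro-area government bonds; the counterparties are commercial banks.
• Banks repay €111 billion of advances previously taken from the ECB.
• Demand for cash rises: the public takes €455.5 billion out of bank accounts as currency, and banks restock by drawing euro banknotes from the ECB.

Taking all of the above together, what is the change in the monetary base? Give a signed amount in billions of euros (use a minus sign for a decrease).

+€138 billion

OMO purchase (from banks) €249 billion: ECB balance sheet expands → +€249B.
Discount-window repayment €111 billion: ECB balance sheet contracts → −€111B.
Currency withdrawal €455.5 billion: just a shift between currency and reserves — both are base money → 0.
Net: 249 − 111 + 0 = +€138 billion.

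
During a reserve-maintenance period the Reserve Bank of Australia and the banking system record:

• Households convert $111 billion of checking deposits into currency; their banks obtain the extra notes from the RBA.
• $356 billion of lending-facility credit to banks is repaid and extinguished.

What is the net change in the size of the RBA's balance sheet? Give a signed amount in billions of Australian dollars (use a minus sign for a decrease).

-$356 billion

Currency withdrawal $111 billion: only the composition of liabilities changes → 0.
Discount-window repayment $356 billion: an RBA asset is shed → −$356B.
Net: 0 − 356 = -$356 billion.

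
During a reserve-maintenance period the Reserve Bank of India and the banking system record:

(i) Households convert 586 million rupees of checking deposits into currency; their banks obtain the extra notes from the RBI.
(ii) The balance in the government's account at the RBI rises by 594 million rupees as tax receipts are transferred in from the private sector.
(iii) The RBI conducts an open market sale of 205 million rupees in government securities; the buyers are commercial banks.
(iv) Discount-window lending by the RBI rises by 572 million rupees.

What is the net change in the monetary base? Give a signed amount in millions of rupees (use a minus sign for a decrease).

-227 million

Currency withdrawal 586 million rupees: just a shift between currency and reserves — both are base money → 0.
Government account inflow 594 million rupees: reserves shift to a non-base liability → −594M.
OMO sale (to banks) 205 million rupees: RBI balance sheet contracts → −205M.
Discount-window loan 572 million rupees: RBI balance sheet expands → +572M.
Net: 0 − 594 − 205 + 572 = -227 million.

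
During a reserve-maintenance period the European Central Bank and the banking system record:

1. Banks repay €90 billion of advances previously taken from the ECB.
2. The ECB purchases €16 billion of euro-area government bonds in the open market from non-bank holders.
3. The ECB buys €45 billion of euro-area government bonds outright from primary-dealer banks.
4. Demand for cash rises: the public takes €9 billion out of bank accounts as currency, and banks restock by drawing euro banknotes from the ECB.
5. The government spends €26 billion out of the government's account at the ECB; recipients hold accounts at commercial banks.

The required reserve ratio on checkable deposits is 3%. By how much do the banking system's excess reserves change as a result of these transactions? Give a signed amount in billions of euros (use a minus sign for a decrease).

-€12.99 billion

Discount-window repayment €90 billion: reserves −€90B, deposits 0.
Asset purchase (from non-banks) €16 billion: reserves +€16B, deposits +€16B.
OMO purchase (from banks) €45 billion: reserves +€45B, deposits 0.
Currency withdrawal €9 billion: reserves −€9B, deposits −€9B.
Government spending €26 billion: reserves +€26B, deposits +€26B.
Totals: Δreserves = −€12B, Δdeposits = +€33B.
Δrequired reserves = 3% × +€33B = +€0.99B.
Δexcess reserves = Δreserves − Δrequired = −€12B − (+€0.99B) = -€12.99 billion.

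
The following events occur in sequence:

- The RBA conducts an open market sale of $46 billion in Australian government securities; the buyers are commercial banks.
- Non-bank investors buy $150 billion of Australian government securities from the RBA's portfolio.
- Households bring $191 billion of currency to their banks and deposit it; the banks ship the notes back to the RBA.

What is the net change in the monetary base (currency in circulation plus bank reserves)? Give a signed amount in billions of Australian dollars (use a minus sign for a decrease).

OMO sale (to banks) $46 billion: RBA balance sheet contracts → −$46B.
Asset sale (to non-banks) $150 billion: RBA balance sheet contracts → −$150B.
Currency deposit $191 billion: just a shift between currency and reserves — both are base money → 0.
Net: −46 − 150 + 0 = -$196 billion.

-$196 billion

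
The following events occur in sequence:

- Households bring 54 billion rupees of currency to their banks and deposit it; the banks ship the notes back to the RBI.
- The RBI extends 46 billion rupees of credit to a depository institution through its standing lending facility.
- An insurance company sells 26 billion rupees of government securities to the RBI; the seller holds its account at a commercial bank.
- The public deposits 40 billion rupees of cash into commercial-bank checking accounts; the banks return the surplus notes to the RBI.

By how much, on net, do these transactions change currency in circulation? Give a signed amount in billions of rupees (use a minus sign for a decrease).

RBI balance sheet:
  Assets:      Securities +26B, Loans to banks +46B
  Liabilities: Bank reserves +166B, Currency in circulation −94B
Commercial banking system:
  Assets:      Reserves at CB +166B
  Liabilities: Checkable deposits +120B, Borrowings from CB +46B
So the change in currency in circulation is -94 billion.

-94 billion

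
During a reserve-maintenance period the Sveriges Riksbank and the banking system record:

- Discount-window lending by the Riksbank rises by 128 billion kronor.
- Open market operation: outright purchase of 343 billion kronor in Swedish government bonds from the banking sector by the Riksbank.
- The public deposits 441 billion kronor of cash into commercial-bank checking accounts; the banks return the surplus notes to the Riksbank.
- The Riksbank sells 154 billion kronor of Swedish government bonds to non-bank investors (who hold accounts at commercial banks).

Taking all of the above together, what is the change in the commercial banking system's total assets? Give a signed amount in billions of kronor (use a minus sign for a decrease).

Discount-window loan 128 billion kronor: bank balance sheets expand → +128B.
OMO purchase (from banks) 343 billion kronor: just an asset swap on bank balance sheets → 0.
Currency deposit 441 billion kronor: bank balance sheets expand → +441B.
Asset sale (to non-banks) 154 billion kronor: bank balance sheets shrink → −154B.
Net: 128 + 0 + 441 − 154 = +415 billion.

+415 billion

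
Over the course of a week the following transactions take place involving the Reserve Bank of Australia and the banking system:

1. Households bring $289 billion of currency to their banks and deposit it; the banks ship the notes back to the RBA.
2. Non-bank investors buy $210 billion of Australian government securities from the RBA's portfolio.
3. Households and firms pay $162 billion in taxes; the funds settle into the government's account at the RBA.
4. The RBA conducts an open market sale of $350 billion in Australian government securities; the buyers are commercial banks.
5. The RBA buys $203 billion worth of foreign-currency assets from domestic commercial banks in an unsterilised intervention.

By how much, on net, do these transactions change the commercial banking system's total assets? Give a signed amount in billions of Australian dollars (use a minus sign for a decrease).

Currency deposit $289 billion: bank balance sheets expand → +$289B.
Asset sale (to non-banks) $210 billion: bank balance sheets shrink → −$210B.
Government account inflow $162 billion: bank balance sheets shrink → −$162B.
OMO sale (to banks) $350 billion: just an asset swap on bank balance sheets → 0.
FX purchase $203 billion: just an asset swap on bank balance sheets → 0.
Net: 289 − 210 − 162 + 0 + 0 = -$83 billion.

-$83 billion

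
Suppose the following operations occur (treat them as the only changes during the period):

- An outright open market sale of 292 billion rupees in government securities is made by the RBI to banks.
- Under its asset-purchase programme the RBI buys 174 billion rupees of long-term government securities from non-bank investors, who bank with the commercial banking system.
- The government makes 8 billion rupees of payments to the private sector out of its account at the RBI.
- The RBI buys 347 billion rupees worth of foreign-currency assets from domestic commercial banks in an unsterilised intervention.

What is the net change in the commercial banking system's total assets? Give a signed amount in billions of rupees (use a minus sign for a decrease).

OMO sale (to banks) 292 billion rupees: just an asset swap on bank balance sheets → 0.
Asset purchase (from non-banks) 174 billion rupees: bank balance sheets expand → +174B.
Government spending 8 billion rupees: bank balance sheets expand → +8B.
FX purchase 347 billion rupees: just an asset swap on bank balance sheets → 0.
Net: 0 + 174 + 8 + 0 = +182 billion.

+182 billion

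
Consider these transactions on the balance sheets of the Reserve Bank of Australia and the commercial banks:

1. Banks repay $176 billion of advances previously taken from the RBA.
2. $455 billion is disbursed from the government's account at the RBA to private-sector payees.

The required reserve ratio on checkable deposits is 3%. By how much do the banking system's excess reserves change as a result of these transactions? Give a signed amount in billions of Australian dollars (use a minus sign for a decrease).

+$265.35 billion

Discount-window repayment $176 billion: reserves −$176B, deposits 0.
Government spending $455 billion: reserves +$455B, deposits +$455B.
Totals: Δreserves = +$279B, Δdeposits = +$455B.
Δrequired reserves = 3% × +$455B = +$13.65B.
Δexcess reserves = Δreserves − Δrequired = +$279B − (+$13.65B) = +$265.35 billion.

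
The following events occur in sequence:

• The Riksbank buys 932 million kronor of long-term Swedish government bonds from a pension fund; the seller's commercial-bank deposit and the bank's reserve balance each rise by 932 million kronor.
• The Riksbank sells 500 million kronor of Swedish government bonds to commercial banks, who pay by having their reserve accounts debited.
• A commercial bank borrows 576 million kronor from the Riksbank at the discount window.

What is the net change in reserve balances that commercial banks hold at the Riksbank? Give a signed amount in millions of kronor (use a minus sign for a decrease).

Asset purchase (from non-banks) 932 million kronor: the Riksbank pays by crediting reserve accounts → +932M.
OMO sale (to banks) 500 million kronor: the buying banks pay out of their reserve balances → −500M.
Discount-window loan 576 million kronor: the loan is credited to the bank's reserve account → +576M.
Net: 932 − 500 + 576 = +1008 million.

+1008 million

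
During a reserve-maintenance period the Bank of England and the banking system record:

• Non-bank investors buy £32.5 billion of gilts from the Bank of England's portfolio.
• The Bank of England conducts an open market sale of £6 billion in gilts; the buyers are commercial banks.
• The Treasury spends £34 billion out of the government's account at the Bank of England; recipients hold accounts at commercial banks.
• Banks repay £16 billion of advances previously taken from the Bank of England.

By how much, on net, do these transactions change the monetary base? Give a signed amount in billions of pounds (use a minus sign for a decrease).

Asset sale (to non-banks) £32.5 billion: Bank of England balance sheet contracts → −£32.5B.
OMO sale (to banks) £6 billion: Bank of England balance sheet contracts → −£6B.
Government spending £34 billion: a non-base liability converts back to reserves → +£34B.
Discount-window repayment £16 billion: Bank of England balance sheet contracts → −£16B.
Net: −32.5 − 6 + 34 − 16 = -£20.5 billion.

-£20.5 billion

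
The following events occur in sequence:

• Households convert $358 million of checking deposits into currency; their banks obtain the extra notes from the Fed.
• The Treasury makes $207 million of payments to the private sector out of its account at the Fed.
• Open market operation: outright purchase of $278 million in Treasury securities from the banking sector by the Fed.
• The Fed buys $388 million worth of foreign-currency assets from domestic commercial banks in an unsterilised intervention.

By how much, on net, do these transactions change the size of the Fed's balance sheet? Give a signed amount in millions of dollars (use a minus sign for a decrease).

Fed balance sheet:
  Assets:      Securities +$278M, Foreign assets +$388M
  Liabilities: Bank reserves +$515M, Currency in circulation +$358M, Government deposits −$207M
Commercial banking system:
  Assets:      Reserves at CB +$515M, Securities −$278M, Foreign assets −$388M
  Liabilities: Checkable deposits −$151M
Change in total Fed assets = +$666 million.

+$666 million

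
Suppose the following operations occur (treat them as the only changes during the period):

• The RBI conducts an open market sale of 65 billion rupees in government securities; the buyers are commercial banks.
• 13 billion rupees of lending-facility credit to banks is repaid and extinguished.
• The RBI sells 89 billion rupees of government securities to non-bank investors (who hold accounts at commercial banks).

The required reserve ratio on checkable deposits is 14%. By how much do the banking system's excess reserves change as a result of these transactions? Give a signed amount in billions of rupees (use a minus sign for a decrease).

OMO sale (to banks) 65 billion rupees: reserves −65B, deposits 0.
Discount-window repayment 13 billion rupees: reserves −13B, deposits 0.
Asset sale (to non-banks) 89 billion rupees: reserves −89B, deposits −89B.
Totals: Δreserves = −167B, Δdeposits = −89B.
Δrequired reserves = 14% × −89B = −12.46B.
Δexcess reserves = Δreserves − Δrequired = −167B − (−12.46B) = -154.54 billion.

-154.54 billion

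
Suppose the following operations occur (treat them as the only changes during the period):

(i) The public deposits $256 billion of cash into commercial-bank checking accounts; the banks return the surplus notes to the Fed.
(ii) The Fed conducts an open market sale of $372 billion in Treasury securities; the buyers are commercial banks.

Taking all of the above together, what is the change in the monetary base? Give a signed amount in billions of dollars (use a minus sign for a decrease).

Currency deposit $256 billion: just a shift between currency and reserves — both are base money → 0.
OMO sale (to banks) $372 billion: Fed balance sheet contracts → −$372B.
Net: 0 − 372 = -$372 billion.

-$372 billion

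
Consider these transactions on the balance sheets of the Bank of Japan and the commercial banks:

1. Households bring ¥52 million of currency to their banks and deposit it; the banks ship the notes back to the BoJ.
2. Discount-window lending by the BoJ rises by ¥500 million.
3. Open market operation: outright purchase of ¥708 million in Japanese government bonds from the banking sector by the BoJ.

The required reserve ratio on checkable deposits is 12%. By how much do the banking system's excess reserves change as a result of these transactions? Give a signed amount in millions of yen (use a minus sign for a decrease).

+¥1253.76 million

Currency deposit ¥52 million: reserves +¥52M, deposits +¥52M.
Discount-window loan ¥500 million: reserves +¥500M, deposits 0.
OMO purchase (from banks) ¥708 million: reserves +¥708M, deposits 0.
Totals: Δreserves = +¥1260M, Δdeposits = +¥52M.
Δrequired reserves = 12% × +¥52M = +¥6.24M.
Δexcess reserves = Δreserves − Δrequired = +¥1260M − (+¥6.24M) = +¥1253.76 million.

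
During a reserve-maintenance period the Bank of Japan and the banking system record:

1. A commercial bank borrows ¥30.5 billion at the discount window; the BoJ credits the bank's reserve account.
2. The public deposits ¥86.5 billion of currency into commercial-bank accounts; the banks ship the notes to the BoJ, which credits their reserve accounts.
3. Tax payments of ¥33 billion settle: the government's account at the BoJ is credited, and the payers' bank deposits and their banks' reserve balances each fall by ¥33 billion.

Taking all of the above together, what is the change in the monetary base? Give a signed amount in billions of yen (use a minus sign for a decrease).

Discount-window loan ¥30.5 billion: BoJ balance sheet expands → +¥30.5B.
Currency deposit ¥86.5 billion: just a shift between currency and reserves — both are base money → 0.
Government account inflow ¥33 billion: reserves shift to a non-base liability → −¥33B.
Net: 30.5 + 0 − 33 = -¥2.5 billion.

-¥2.5 billion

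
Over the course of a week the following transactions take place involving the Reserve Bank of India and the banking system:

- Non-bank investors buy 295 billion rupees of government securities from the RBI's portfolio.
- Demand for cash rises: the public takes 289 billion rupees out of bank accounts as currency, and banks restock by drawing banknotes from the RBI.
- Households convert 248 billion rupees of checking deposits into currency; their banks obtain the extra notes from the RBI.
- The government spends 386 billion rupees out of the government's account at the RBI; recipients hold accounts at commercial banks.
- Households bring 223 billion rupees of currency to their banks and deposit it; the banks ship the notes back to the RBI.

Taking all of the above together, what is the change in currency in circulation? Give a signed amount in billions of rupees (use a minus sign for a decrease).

+314 billion

Asset sale (to non-banks) 295 billion rupees: no currency enters or leaves circulation → 0.
Currency withdrawal 289 billion rupees: notes leave the central bank → +289B.
Currency withdrawal 248 billion rupees: notes leave the central bank → +248B.
Government spending 386 billion rupees: no currency enters or leaves circulation → 0.
Currency deposit 223 billion rupees: notes return to the central bank → −223B.
Net: 0 + 289 + 248 + 0 − 223 = +314 billion.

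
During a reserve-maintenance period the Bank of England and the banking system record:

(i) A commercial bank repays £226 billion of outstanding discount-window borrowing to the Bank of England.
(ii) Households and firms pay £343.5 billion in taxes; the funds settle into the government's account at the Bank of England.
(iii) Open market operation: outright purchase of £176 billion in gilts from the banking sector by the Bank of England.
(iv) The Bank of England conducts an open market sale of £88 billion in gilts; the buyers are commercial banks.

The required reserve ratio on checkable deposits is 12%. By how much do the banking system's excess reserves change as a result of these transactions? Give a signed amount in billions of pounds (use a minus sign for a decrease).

-£440.28 billion

Discount-window repayment £226 billion: reserves −£226B, deposits 0.
Government account inflow £343.5 billion: reserves −£343.5B, deposits −£343.5B.
OMO purchase (from banks) £176 billion: reserves +£176B, deposits 0.
OMO sale (to banks) £88 billion: reserves −£88B, deposits 0.
Totals: Δreserves = −£481.5B, Δdeposits = −£343.5B.
Δrequired reserves = 12% × −£343.5B = −£41.22B.
Δexcess reserves = Δreserves − Δrequired = −£481.5B − (−£41.22B) = -£440.28 billion.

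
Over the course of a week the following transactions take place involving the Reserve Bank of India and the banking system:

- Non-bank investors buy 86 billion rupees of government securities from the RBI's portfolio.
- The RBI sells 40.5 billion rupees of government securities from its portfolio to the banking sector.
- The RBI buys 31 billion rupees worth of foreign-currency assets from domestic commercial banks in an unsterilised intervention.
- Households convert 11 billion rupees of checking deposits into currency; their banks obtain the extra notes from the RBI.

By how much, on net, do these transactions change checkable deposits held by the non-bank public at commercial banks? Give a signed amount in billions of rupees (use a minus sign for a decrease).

Asset sale (to non-banks) 86 billion rupees: non-bank counterparties' bank balances fall → −86B.
OMO sale (to banks) 40.5 billion rupees: the counterparty is a bank, so public deposits are unchanged → 0.
FX purchase 31 billion rupees: the counterparty is a bank, so public deposits are unchanged → 0.
Currency withdrawal 11 billion rupees: non-bank counterparties' bank balances fall → −11B.
Net: −86 + 0 + 0 − 11 = -97 billion.

-97 billion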